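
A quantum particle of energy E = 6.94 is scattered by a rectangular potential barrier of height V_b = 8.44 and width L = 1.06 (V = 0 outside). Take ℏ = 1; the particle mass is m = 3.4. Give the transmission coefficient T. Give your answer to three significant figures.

Since E < V_b the interior solution is evanescent with decay constant κ = √(2m(V_b − E))/ℏ = 3.194.
κL = 3.385, sinh(κL) = 14.75.
Matching ψ, ψ′ at both faces gives T = [1 + V_b² sinh²(κL) / (4E(V_b − E))]⁻¹ = 1/373.1 = 0.00268.

T = 0.00268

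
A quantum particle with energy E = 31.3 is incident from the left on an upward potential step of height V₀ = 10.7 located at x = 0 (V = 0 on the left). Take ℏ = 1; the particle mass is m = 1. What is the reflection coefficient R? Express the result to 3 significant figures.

R = 0.0109

On each side the TISE gives plane waves with k = √(2m(E − V))/ℏ: k₁ = √(2·1·31.3) = 7.912, k₂ = √(2·1·20.6) = 6.419.
Matching ψ and ψ′ at x = 0 gives r = (k₁ − k₂)/(k₁ + k₂), so R = r² = 0.01086 and T = 1 − R = 0.9891.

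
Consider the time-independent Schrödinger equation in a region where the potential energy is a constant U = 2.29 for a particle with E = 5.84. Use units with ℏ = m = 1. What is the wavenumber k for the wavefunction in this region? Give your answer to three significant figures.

k = 2.66

With E > U the solution is oscillatory, ψ ∝ e^{±ikx} with k = √(2m(E − U))/ℏ.
k = √(2 × 1 × 3.55) = 2.665.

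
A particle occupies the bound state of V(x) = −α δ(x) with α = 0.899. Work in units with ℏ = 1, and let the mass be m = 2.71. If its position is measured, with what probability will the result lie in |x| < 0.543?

The normalised bound state is ψ = √κ e^{−κ|x|} with κ = mα/ℏ² = 2.436.
P(|x| < d) = ∫_{−d}^{d} κ e^{−2κ|x|} dx = 1 − e^{−2κd} = 1 − e^{−2.646} = 0.9291.

P = 0.929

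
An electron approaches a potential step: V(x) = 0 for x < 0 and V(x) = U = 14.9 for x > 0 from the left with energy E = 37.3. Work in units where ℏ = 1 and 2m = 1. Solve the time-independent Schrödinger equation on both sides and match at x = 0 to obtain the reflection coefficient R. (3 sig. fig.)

R = 0.0161

The wavenumbers are k₁ = √(2mE)/ℏ = 6.107 on the left and k₂ = √(2m(E − U))/ℏ = 4.733 on the right.
Continuity of ψ and ψ′ at the step yields the reflection amplitude r = (k₁ − k₂)/(k₁ + k₂) = 0.1268; thus R = |r|² = 0.01608, T = 0.9839.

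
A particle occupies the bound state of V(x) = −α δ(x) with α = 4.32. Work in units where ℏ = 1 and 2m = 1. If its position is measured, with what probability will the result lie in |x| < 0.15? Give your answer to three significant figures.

P = 0.477

The normalised bound state is ψ = √κ e^{−κ|x|} with κ = mα/ℏ² = 2.160.
P(|x| < d) = ∫_{−d}^{d} κ e^{−2κ|x|} dx = 1 − e^{−2κd} = 1 − e^{−0.6480} = 0.4769.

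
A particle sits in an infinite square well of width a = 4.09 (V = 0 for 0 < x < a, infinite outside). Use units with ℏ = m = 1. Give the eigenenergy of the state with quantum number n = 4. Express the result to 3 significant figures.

Requiring ψ(0) = ψ(a) = 0 quantises k = nπ/a, hence E_n = ℏ²k²/2m = n²π²ℏ²/(2ma²).
E_4 = 4² × π² / (2 × 1 × 4.09²) = 4.720.

E = 4.72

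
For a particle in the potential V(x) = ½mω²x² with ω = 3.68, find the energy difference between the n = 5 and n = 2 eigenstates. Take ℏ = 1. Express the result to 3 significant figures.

E_n = ℏω(n + ½), so ΔE = (5 − 2) ℏω = 3 × 3.68 = 11.04.

ΔE = 11.0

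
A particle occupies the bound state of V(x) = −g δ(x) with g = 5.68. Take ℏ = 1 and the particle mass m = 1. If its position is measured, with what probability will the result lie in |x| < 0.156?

P = 0.830

The normalised bound state is ψ = √κ e^{−κ|x|} with κ = mg/ℏ² = 5.680.
P(|x| < d) = ∫_{−d}^{d} κ e^{−2κ|x|} dx = 1 − e^{−2κd} = 1 − e^{−1.772} = 0.8300.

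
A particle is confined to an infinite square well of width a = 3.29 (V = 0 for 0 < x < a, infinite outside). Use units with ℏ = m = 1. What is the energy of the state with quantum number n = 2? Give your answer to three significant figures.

E = 1.82

The infinite-well eigenfunctions ψ_n = √(2/a) sin(nπx/a) vanish at both walls, giving E_n = n²π²ℏ²/(2ma²).
E_2 = 2² × π² / (2 × 1 × 3.29²) = 1.824.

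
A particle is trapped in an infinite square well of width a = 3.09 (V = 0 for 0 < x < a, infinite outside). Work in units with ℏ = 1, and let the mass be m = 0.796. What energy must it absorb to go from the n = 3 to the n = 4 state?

ΔE = 4.55

E_n = n²π²ℏ²/(2ma²), so ΔE = (4² − 3²) π²ℏ²/(2ma²).
ΔE = 7 × π² / (2 × 0.796 × 3.09²) = 4.545.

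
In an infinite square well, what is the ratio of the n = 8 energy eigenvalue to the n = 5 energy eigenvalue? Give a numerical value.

Since E_n ∝ n², the ratio is (8/5)² = 2.56.

2.56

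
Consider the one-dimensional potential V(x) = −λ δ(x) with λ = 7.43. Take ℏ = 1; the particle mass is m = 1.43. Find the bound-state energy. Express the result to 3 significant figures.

The bound state is ψ(x) = √κ e^{−κ|x|}. The derivative jump ψ'(0⁺) − ψ'(0⁻) = −(2mλ/ℏ²)ψ(0) fixes κ = mλ/ℏ² = 10.62.
Then E = −ℏ²κ²/(2m) = −mλ²/(2ℏ²) = -39.47.

E = -39.5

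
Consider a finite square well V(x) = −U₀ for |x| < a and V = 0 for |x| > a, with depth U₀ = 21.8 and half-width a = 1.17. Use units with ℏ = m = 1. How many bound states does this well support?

N = 5

The dimensionless depth is z₀ = a√(2mU₀)/ℏ = 1.17 × √(43.60) = 7.726.
The even/odd transcendental equations gain one root per π/2 in z₀, giving N = 1 + ⌊2z₀/π⌋ = 1 + ⌊4.918⌋ = 5.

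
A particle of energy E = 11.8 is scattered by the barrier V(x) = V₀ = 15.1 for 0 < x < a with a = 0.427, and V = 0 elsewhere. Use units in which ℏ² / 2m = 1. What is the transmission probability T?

T = 0.483

Since E < V₀ the interior solution is evanescent with decay constant κ = √(2m(V₀ − E))/ℏ = 1.817.
κa = 0.7757, sinh(κa) = 0.8558.
Matching ψ, ψ′ at both faces gives T = [1 + V₀² sinh²(κa) / (4E(V₀ − E))]⁻¹ = 1/2.072 = 0.483.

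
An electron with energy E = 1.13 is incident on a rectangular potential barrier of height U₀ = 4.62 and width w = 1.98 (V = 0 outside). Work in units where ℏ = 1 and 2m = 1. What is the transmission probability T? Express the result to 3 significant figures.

T = 0.00181

Since E < U₀ the interior solution is evanescent with decay constant κ = √(2m(U₀ − E))/ℏ = 1.868.
κw = 3.699, sinh(κw) = 20.19.
The exact tunnelling result is T⁻¹ = 1 + U₀² sinh²(κw) / [4E(U₀ − E)] = 552.6, so T = 0.00181.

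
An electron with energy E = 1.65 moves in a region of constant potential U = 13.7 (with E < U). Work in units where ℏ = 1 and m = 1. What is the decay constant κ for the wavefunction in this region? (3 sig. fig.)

Since E < U the TISE in this region is ψ'' = κ²ψ with κ = √(2m(U − E))/ℏ.
κ = √(2 × 1 × 12.05) = 4.909.

κ = 4.91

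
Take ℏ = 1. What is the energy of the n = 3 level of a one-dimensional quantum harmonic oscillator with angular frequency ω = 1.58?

E = 5.53

Using E_n = (n + ½)ℏω: E_3 = 3.5 × 1.58 = 5.530.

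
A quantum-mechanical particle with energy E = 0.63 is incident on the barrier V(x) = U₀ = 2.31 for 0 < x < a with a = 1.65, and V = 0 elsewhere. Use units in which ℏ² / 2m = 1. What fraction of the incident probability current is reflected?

R = 0.957

Since E < U₀ the interior solution is evanescent with decay constant κ = √(2m(U₀ − E))/ℏ = 1.296.
κa = 2.139, sinh(κa) = 4.185.
The exact tunnelling result is T⁻¹ = 1 + U₀² sinh²(κa) / [4E(U₀ − E)] = 23.08, so T = 0.0433.
R = 1 − T = 0.957.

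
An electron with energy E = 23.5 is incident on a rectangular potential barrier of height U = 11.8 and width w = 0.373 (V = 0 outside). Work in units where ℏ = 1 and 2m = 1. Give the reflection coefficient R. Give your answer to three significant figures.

Above the barrier the interior wavenumber is k₂ = √(2m(E − U))/ℏ = 3.421, giving phase k₂w = 1.276.
Matching at both interfaces gives T⁻¹ = 1 + U² sin²(k₂w) / [4E(E − U)] = 1.116, hence T = 0.896.
R = 1 − T = 0.104.

R = 0.104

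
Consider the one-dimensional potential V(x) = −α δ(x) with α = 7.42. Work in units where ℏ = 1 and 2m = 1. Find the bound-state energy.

The bound state is ψ(x) = √κ e^{−κ|x|}. The derivative jump ψ'(0⁺) − ψ'(0⁻) = −(2mα/ℏ²)ψ(0) fixes κ = mα/ℏ² = 3.710.
Then E = −ℏ²κ²/(2m) = −mα²/(2ℏ²) = -13.76.

E = -13.8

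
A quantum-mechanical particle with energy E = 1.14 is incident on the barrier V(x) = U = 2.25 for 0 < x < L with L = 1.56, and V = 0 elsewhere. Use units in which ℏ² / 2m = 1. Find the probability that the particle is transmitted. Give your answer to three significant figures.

T = 0.139

Since E < U the interior solution is evanescent with decay constant κ = √(2m(U − E))/ℏ = 1.054.
κL = 1.644, sinh(κL) = 2.490.
Matching ψ, ψ′ at both faces gives T = [1 + U² sinh²(κL) / (4E(U − E))]⁻¹ = 1/7.202 = 0.139.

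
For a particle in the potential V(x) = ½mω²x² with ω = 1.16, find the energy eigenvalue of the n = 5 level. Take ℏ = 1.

The oscillator eigenvalues are E_n = ℏω(n + ½), so E_5 = 1.16 × 5.5 = 6.380.

E = 6.38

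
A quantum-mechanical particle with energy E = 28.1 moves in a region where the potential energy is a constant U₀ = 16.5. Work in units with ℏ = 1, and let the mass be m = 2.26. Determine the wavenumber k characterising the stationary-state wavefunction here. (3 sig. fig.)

k = 7.24

With E > U₀ the solution is oscillatory, ψ ∝ e^{±ikx} with k = √(2m(E − U₀))/ℏ.
k = √(2 × 2.26 × 11.6) = 7.241.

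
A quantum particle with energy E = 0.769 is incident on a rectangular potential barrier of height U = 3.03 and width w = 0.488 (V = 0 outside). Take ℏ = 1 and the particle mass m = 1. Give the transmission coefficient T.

Since E < U the interior solution is evanescent with decay constant κ = √(2m(U − E))/ℏ = 2.126.
κw = 1.038, sinh(κw) = 1.234.
The exact tunnelling result is T⁻¹ = 1 + U² sinh²(κw) / [4E(U − E)] = 3.011, so T = 0.332.

T = 0.332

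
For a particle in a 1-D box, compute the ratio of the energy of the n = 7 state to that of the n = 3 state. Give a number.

Since E_n ∝ n², the ratio is (7/3)² = 5.44444.

5.44444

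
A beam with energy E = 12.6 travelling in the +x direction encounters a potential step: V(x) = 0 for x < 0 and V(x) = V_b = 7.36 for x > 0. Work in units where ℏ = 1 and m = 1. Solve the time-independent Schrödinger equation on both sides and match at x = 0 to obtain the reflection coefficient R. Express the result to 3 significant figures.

The wavenumbers are k₁ = √(2mE)/ℏ = 5.020 on the left and k₂ = √(2m(E − V_b))/ℏ = 3.237 on the right.
Continuity of ψ and ψ′ at the step yields the reflection amplitude r = (k₁ − k₂)/(k₁ + k₂) = 0.2159; thus R = |r|² = 0.04661, T = 0.9534.

R = 0.0466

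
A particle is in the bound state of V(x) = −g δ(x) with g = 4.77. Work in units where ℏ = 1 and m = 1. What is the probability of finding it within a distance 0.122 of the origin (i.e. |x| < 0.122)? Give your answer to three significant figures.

P = 0.688

The normalised bound state is ψ = √κ e^{−κ|x|} with κ = mg/ℏ² = 4.770.
P(|x| < d) = ∫_{−d}^{d} κ e^{−2κ|x|} dx = 1 − e^{−2κd} = 1 − e^{−1.164} = 0.6877.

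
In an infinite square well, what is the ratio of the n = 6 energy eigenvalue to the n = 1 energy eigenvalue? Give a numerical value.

Since E_n ∝ n², the ratio is (6/1)² = 36.

36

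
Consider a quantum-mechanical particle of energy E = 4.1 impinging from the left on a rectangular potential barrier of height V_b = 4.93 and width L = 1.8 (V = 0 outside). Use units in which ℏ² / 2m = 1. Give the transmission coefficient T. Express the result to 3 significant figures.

E < V_b: inside the barrier ψ ∝ e^{±κx} with κ = √(2m(V_b − E))/ℏ = 0.9110.
κL = 1.640, sinh(κL) = 2.480.
Matching ψ, ψ′ at both faces gives T = [1 + V_b² sinh²(κL) / (4E(V_b − E))]⁻¹ = 1/11.98 = 0.0834.

T = 0.0834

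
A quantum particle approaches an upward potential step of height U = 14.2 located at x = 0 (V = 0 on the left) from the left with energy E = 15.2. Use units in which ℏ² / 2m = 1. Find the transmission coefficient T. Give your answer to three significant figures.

T = 0.650

The wavenumbers are k₁ = √(2mE)/ℏ = 3.899 on the left and k₂ = √(2m(E − U))/ℏ = 1.000 on the right.
Matching ψ and ψ′ at x = 0 gives r = (k₁ − k₂)/(k₁ + k₂), so R = r² = 0.3501 and T = 1 − R = 0.6499.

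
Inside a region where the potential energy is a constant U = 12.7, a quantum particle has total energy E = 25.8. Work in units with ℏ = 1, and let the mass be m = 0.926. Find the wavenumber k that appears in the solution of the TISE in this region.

With E > U the solution is oscillatory, ψ ∝ e^{±ikx} with k = √(2m(E − U))/ℏ.
k = √(2 × 0.926 × 13.1) = 4.926.

k = 4.93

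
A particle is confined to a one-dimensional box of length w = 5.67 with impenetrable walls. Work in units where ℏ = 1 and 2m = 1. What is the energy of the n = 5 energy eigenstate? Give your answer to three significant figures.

The infinite-well eigenfunctions ψ_n = √(2/w) sin(nπx/w) vanish at both walls, giving E_n = n²π²ℏ²/(2mw²).
E_5 = 5² × π² / (2 × 0.5 × 5.67²) = 7.675.

E = 7.67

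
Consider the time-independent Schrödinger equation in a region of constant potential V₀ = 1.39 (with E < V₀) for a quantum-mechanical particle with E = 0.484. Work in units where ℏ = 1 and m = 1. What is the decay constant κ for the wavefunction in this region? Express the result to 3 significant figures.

Since E < V₀ the TISE in this region is ψ'' = κ²ψ with κ = √(2m(V₀ − E))/ℏ.
κ = √(2 × 1 × 0.906) = 1.346.

κ = 1.35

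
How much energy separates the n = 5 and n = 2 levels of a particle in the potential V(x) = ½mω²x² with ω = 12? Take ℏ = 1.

ΔE = 36.0

E_n = ℏω(n + ½), so ΔE = (5 − 2) ℏω = 3 × 12 = 36.00.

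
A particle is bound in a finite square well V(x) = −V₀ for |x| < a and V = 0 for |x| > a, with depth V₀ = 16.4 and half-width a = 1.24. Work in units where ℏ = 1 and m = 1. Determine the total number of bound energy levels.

N = 5

Define the well-strength parameter z₀ = (a/ℏ)√(2mV₀) = 1.24 × √(2·1·16.4) = 7.102.
The even/odd transcendental equations gain one root per π/2 in z₀, giving N = 1 + ⌊2z₀/π⌋ = 1 + ⌊4.521⌋ = 5.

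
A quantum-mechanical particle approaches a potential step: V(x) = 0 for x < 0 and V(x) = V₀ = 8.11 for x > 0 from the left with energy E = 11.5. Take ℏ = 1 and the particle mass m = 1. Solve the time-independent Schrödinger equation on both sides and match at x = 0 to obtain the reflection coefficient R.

R = 0.0878

The wavenumbers are k₁ = √(2mE)/ℏ = 4.796 on the left and k₂ = √(2m(E − V₀))/ℏ = 2.604 on the right.
Continuity of ψ and ψ′ at the step yields the reflection amplitude r = (k₁ − k₂)/(k₁ + k₂) = 0.2962; thus R = |r|² = 0.08775, T = 0.9122.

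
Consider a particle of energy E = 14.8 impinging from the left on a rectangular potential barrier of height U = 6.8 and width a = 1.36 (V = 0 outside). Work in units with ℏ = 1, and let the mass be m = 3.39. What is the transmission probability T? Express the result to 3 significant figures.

T = 0.971

E > U: inside the barrier k₂ = √(2m(E − U))/ℏ = 7.365, k₂a = 10.02.
T = [1 + U² sin²(k₂a) / (4E(E − U))]⁻¹ = 1/1.030 = 0.971.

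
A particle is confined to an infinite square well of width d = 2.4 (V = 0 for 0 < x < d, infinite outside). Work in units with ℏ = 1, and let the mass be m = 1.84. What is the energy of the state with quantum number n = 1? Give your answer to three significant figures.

E = 0.466

The infinite-well eigenfunctions ψ_n = √(2/d) sin(nπx/d) vanish at both walls, giving E_n = n²π²ℏ²/(2md²).
E_1 = 1² × π² / (2 × 1.84 × 2.4²) = 0.4656.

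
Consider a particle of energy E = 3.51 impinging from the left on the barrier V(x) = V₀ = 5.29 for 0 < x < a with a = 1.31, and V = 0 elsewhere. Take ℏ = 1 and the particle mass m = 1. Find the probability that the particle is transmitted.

T = 0.0252

E < V₀: inside the barrier ψ ∝ e^{±κx} with κ = √(2m(V₀ − E))/ℏ = 1.887.
κa = 2.472, sinh(κa) = 5.879.
The exact tunnelling result is T⁻¹ = 1 + V₀² sinh²(κa) / [4E(V₀ − E)] = 39.70, so T = 0.0252.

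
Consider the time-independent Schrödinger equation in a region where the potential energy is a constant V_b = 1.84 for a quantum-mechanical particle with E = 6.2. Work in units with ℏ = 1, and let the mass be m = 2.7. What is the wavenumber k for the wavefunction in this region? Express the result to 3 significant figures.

k = 4.85

With E > V_b the solution is oscillatory, ψ ∝ e^{±ikx} with k = √(2m(E − V_b))/ℏ.
k = √(2 × 2.7 × 4.36) = 4.852.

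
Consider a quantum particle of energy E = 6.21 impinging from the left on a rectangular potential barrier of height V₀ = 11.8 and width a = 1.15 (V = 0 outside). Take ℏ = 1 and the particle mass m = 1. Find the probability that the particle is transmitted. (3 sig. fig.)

T = 0.00182

Since E < V₀ the interior solution is evanescent with decay constant κ = √(2m(V₀ − E))/ℏ = 3.344.
κa = 3.845, sinh(κa) = 23.37.
Matching ψ, ψ′ at both faces gives T = [1 + V₀² sinh²(κa) / (4E(V₀ − E))]⁻¹ = 1/548.8 = 0.00182.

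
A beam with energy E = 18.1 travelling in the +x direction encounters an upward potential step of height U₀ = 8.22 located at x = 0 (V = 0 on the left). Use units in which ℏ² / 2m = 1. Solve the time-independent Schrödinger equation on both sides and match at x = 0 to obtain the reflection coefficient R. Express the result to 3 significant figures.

The wavenumbers are k₁ = √(2mE)/ℏ = 4.254 on the left and k₂ = √(2m(E − U₀))/ℏ = 3.143 on the right.
Matching ψ and ψ′ at x = 0 gives r = (k₁ − k₂)/(k₁ + k₂), so R = r² = 0.02256 and T = 1 − R = 0.9774.

R = 0.0226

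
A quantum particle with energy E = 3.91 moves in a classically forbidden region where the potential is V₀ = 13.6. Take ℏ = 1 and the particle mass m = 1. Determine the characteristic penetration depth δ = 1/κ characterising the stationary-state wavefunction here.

Since E < V₀ the TISE in this region is ψ'' = κ²ψ with κ = √(2m(V₀ − E))/ℏ.
κ = √(2 × 1 × 9.69) = 4.402. The penetration depth is δ = 1/κ = 0.227.

δ = 0.227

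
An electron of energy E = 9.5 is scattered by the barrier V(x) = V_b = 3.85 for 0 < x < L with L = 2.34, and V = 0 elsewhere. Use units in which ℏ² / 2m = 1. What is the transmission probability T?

T = 0.971

E > V_b: inside the barrier k₂ = √(2m(E − V_b))/ℏ = 2.377, k₂L = 5.562.
T = [1 + V_b² sin²(k₂L) / (4E(E − V_b))]⁻¹ = 1/1.030 = 0.971.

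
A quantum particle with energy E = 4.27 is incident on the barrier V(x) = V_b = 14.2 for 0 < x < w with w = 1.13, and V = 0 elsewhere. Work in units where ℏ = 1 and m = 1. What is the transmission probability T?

E < V_b: inside the barrier ψ ∝ e^{±κx} with κ = √(2m(V_b − E))/ℏ = 4.456.
κw = 5.036, sinh(κw) = 76.91.
Matching ψ, ψ′ at both faces gives T = [1 + V_b² sinh²(κw) / (4E(V_b − E))]⁻¹ = 1/7033 = 0.000142.

T = 0.000142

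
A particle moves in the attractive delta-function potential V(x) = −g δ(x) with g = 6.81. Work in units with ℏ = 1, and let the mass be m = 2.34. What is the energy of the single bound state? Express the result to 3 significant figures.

For x ≠ 0 the bound state is ψ ∝ e^{−κ|x|}; integrating the TISE across the delta gives the cusp condition 2κ = 2mg/ℏ², so κ = 15.94.
Then E = −ℏ²κ²/(2m) = −mg²/(2ℏ²) = -54.26.

E = -54.3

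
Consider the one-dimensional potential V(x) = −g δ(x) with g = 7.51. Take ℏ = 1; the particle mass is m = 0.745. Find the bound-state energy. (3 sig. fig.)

For x ≠ 0 the bound state is ψ ∝ e^{−κ|x|}; integrating the TISE across the delta gives the cusp condition 2κ = 2mg/ℏ², so κ = 5.595.
Then E = −ℏ²κ²/(2m) = −mg²/(2ℏ²) = -21.01.

E = -21.0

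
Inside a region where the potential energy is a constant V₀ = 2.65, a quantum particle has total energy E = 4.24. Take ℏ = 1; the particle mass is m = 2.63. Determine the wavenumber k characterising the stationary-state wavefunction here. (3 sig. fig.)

k = 2.89

With E > V₀ the solution is oscillatory, ψ ∝ e^{±ikx} with k = √(2m(E − V₀))/ℏ.
k = √(2 × 2.63 × 1.59) = 2.892.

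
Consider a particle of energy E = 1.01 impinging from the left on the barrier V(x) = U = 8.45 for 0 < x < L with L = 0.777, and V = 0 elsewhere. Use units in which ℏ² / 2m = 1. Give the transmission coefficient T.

E < U: inside the barrier ψ ∝ e^{±κx} with κ = √(2m(U − E))/ℏ = 2.728.
κL = 2.119, sinh(κL) = 4.103.
Matching ψ, ψ′ at both faces gives T = [1 + U² sinh²(κL) / (4E(U − E))]⁻¹ = 1/40.99 = 0.0244.

T = 0.0244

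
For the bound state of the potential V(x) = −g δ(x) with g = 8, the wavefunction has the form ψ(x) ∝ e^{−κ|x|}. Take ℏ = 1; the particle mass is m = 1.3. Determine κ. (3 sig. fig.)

Integrating the TISE across x = 0 gives the cusp condition ψ'(0⁺) − ψ'(0⁻) = −(2mg/ℏ²)ψ(0).
With ψ ∝ e^{−κ|x|} this yields −2κ = −2mg/ℏ², so κ = mg/ℏ² = 10.40.

κ = 10.4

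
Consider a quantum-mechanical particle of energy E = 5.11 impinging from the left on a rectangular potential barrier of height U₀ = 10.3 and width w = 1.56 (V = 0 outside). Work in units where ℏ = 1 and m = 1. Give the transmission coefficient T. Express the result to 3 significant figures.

T = 0.000172

Since E < U₀ the interior solution is evanescent with decay constant κ = √(2m(U₀ − E))/ℏ = 3.222.
κw = 5.026, sinh(κw) = 76.16.
Matching ψ, ψ′ at both faces gives T = [1 + U₀² sinh²(κw) / (4E(U₀ − E))]⁻¹ = 1/5801 = 0.000172.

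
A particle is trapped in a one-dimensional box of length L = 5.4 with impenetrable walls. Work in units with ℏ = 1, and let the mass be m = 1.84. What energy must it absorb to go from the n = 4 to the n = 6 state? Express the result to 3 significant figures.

E_n = n²π²ℏ²/(2mL²), so ΔE = (6² − 4²) π²ℏ²/(2mL²).
ΔE = 20 × π² / (2 × 1.84 × 5.4²) = 1.839.

ΔE = 1.84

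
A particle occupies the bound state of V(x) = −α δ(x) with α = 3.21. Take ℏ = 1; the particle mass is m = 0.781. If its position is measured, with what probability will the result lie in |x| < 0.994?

P = 0.993

The normalised bound state is ψ = √κ e^{−κ|x|} with κ = mα/ℏ² = 2.507.
P(|x| < d) = ∫_{−d}^{d} κ e^{−2κ|x|} dx = 1 − e^{−2κd} = 1 − e^{−4.984} = 0.9932.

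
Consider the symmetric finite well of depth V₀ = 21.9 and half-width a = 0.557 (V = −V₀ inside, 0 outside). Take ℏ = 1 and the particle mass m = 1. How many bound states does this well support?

The dimensionless depth is z₀ = a√(2mV₀)/ℏ = 0.557 × √(43.80) = 3.686.
A new bound state (alternating even/odd) appears each time z₀ passes a multiple of π/2, so N = ⌊2z₀/π⌋ + 1 = ⌊2.347⌋ + 1 = 3.

N = 3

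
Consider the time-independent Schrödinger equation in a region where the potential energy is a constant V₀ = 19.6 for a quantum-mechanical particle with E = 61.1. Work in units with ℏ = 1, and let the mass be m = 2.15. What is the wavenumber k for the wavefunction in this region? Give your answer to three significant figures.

k = 13.4

With E > V₀ the solution is oscillatory, ψ ∝ e^{±ikx} with k = √(2m(E − V₀))/ℏ.
k = √(2 × 2.15 × 41.5) = 13.36.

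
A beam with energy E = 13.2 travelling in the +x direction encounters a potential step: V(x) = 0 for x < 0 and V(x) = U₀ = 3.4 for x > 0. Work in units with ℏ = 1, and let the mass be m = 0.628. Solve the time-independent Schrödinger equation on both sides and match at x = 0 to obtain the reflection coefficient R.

R = 0.00552

On each side the TISE gives plane waves with k = √(2m(E − V))/ℏ: k₁ = √(2·0.628·13.2) = 4.072, k₂ = √(2·0.628·9.8) = 3.508.
Matching ψ and ψ′ at x = 0 gives r = (k₁ − k₂)/(k₁ + k₂), so R = r² = 0.005524 and T = 1 − R = 0.9945.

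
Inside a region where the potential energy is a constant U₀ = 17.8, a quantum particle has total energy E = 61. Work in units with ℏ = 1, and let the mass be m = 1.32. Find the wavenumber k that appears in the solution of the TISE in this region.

With E > U₀ the solution is oscillatory, ψ ∝ e^{±ikx} with k = √(2m(E − U₀))/ℏ.
k = √(2 × 1.32 × 43.2) = 10.68.

k = 10.7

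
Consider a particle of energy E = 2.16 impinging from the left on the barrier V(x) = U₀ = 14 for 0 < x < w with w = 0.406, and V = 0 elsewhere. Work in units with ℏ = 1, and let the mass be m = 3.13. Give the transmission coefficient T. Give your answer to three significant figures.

Since E < U₀ the interior solution is evanescent with decay constant κ = √(2m(U₀ − E))/ℏ = 8.609.
κw = 3.495, sinh(κw) = 16.47.
The exact tunnelling result is T⁻¹ = 1 + U₀² sinh²(κw) / [4E(U₀ − E)] = 520.4, so T = 0.00192.

T = 0.00192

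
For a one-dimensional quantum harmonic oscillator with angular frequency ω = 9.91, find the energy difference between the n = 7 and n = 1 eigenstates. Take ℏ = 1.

ΔE = 59.5

E_n = ℏω(n + ½), so ΔE = (7 − 1) ℏω = 6 × 9.91 = 59.46.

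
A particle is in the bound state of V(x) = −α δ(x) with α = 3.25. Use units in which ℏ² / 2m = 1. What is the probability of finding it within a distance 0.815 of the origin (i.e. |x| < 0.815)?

The normalised bound state is ψ = √κ e^{−κ|x|} with κ = mα/ℏ² = 1.625.
P(|x| < d) = ∫_{−d}^{d} κ e^{−2κ|x|} dx = 1 − e^{−2κd} = 1 − e^{−2.649} = 0.9293.

P = 0.929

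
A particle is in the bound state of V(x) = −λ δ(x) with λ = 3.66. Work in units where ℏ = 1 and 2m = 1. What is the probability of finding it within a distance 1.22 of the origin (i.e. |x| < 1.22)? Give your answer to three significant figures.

P = 0.988

The normalised bound state is ψ = √κ e^{−κ|x|} with κ = mλ/ℏ² = 1.830.
P(|x| < d) = ∫_{−d}^{d} κ e^{−2κ|x|} dx = 1 − e^{−2κd} = 1 − e^{−4.465} = 0.9885.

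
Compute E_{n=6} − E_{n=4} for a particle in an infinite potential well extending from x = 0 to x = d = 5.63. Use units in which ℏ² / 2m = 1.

ΔE = 6.23

E_n = n²π²ℏ²/(2md²), so ΔE = (6² − 4²) π²ℏ²/(2md²).
ΔE = 20 × π² / (2 × 0.5 × 5.63²) = 6.227.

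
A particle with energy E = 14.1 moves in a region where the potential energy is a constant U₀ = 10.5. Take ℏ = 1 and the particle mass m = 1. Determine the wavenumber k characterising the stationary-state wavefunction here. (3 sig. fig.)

k = 2.68

With E > U₀ the solution is oscillatory, ψ ∝ e^{±ikx} with k = √(2m(E − U₀))/ℏ.
k = √(2 × 1 × 3.6) = 2.683.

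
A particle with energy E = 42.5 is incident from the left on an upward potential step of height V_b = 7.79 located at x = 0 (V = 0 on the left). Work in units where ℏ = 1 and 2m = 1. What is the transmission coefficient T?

T = 0.997

The wavenumbers are k₁ = √(2mE)/ℏ = 6.519 on the left and k₂ = √(2m(E − V_b))/ℏ = 5.892 on the right.
Matching ψ and ψ′ at x = 0 gives r = (k₁ − k₂)/(k₁ + k₂), so R = r² = 0.002558 and T = 1 − R = 0.9974.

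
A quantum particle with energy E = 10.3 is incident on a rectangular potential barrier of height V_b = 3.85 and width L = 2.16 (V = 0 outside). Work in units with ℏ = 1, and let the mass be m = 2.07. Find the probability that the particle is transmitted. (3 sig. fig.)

Above the barrier the interior wavenumber is k₂ = √(2m(E − V_b))/ℏ = 5.167, giving phase k₂L = 11.16.
Matching at both interfaces gives T⁻¹ = 1 + V_b² sin²(k₂L) / [4E(E − V_b)] = 1.054, hence T = 0.949.

T = 0.949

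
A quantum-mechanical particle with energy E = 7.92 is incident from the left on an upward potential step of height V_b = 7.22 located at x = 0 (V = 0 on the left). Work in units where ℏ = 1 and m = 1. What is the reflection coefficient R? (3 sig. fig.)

The wavenumbers are k₁ = √(2mE)/ℏ = 3.980 on the left and k₂ = √(2m(E − V_b))/ℏ = 1.183 on the right.
Matching ψ and ψ′ at x = 0 gives r = (k₁ − k₂)/(k₁ + k₂), so R = r² = 0.2934 and T = 1 − R = 0.7066.

R = 0.293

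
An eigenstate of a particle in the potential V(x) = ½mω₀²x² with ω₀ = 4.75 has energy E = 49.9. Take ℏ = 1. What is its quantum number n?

E_n = ℏω₀(n + ½) ⇒ n = E/(ℏω₀) − ½ = 49.9/4.75 − 0.5 = 10.005 → n = 10.

n = 10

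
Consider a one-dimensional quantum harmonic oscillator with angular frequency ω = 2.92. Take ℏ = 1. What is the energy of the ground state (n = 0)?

The oscillator eigenvalues are E_n = ℏω(n + ½), so E_0 = 2.92 × 0.5 = 1.460.

E = 1.46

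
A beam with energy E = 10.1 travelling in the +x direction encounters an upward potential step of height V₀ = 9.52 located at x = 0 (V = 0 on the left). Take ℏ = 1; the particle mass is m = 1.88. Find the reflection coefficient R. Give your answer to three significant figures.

On each side the TISE gives plane waves with k = √(2m(E − V))/ℏ: k₁ = √(2·1.88·10.1) = 6.162, k₂ = √(2·1.88·0.58) = 1.477.
Continuity of ψ and ψ′ at the step yields the reflection amplitude r = (k₁ − k₂)/(k₁ + k₂) = 0.6134; thus R = |r|² = 0.3762, T = 0.6238.

R = 0.376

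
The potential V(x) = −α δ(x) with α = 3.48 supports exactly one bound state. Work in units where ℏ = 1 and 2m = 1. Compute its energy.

E = -3.03

For x ≠ 0 the bound state is ψ ∝ e^{−κ|x|}; integrating the TISE across the delta gives the cusp condition 2κ = 2mα/ℏ², so κ = 1.740.
Then E = −ℏ²κ²/(2m) = −mα²/(2ℏ²) = -3.028.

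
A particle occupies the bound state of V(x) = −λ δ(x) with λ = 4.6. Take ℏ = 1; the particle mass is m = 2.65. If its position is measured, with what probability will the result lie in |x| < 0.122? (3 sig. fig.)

The normalised bound state is ψ = √κ e^{−κ|x|} with κ = mλ/ℏ² = 12.19.
P(|x| < d) = ∫_{−d}^{d} κ e^{−2κ|x|} dx = 1 − e^{−2κd} = 1 − e^{−2.974} = 0.9489.

P = 0.949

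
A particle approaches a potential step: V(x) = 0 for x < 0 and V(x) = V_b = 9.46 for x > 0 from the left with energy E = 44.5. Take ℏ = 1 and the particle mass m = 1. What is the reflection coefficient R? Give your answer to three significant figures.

On each side the TISE gives plane waves with k = √(2m(E − V))/ℏ: k₁ = √(2·1·44.5) = 9.434, k₂ = √(2·1·35.04) = 8.371.
Continuity of ψ and ψ′ at the step yields the reflection amplitude r = (k₁ − k₂)/(k₁ + k₂) = 0.05968; thus R = |r|² = 0.003562, T = 0.9964.

R = 0.00356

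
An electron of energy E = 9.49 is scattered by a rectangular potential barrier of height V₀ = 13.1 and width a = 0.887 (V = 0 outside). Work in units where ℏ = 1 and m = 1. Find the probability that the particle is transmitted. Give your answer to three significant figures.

Since E < V₀ the interior solution is evanescent with decay constant κ = √(2m(V₀ − E))/ℏ = 2.687.
κa = 2.383, sinh(κa) = 5.375.
The exact tunnelling result is T⁻¹ = 1 + V₀² sinh²(κa) / [4E(V₀ − E)] = 37.17, so T = 0.0269.

T = 0.0269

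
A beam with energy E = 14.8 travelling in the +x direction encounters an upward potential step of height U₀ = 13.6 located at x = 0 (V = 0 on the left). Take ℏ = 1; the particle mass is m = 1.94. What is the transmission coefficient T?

On each side the TISE gives plane waves with k = √(2m(E − V))/ℏ: k₁ = √(2·1.94·14.8) = 7.578, k₂ = √(2·1.94·1.2) = 2.158.
Matching ψ and ψ′ at x = 0 gives r = (k₁ − k₂)/(k₁ + k₂), so R = r² = 0.3099 and T = 1 − R = 0.6901.

T = 0.690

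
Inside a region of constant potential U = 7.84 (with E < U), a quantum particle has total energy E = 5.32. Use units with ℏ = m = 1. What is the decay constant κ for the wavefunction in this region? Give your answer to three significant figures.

κ = 2.24

Since E < U the TISE in this region is ψ'' = κ²ψ with κ = √(2m(U − E))/ℏ.
κ = √(2 × 1 × 2.52) = 2.245.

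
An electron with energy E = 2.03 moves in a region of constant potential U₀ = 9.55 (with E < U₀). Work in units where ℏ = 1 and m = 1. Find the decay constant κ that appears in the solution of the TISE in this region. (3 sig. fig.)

κ = 3.88

Since E < U₀ the TISE in this region is ψ'' = κ²ψ with κ = √(2m(U₀ − E))/ℏ.
κ = √(2 × 1 × 7.52) = 3.878.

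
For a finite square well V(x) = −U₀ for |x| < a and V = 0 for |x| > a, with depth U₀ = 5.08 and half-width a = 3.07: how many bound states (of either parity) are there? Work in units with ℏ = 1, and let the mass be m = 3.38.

N = 12

Define the well-strength parameter z₀ = (a/ℏ)√(2mU₀) = 3.07 × √(2·3.38·5.08) = 17.99.
The even/odd transcendental equations gain one root per π/2 in z₀, giving N = 1 + ⌊2z₀/π⌋ = 1 + ⌊11.45⌋ = 12.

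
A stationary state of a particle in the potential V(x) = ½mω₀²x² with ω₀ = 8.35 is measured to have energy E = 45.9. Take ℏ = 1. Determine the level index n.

Invert E_n = (n + ½)ℏω₀: n = E/ℏω₀ − ½ = 4.997, so n = 5.

n = 5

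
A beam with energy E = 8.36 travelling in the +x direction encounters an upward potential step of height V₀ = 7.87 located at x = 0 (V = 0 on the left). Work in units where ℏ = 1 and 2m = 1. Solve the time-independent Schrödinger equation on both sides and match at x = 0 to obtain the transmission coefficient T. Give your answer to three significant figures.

T = 0.628

On each side the TISE gives plane waves with k = √(2m(E − V))/ℏ: k₁ = √(2·½·8.36) = 2.891, k₂ = √(2·½·0.49) = 0.7000.
Matching ψ and ψ′ at x = 0 gives r = (k₁ − k₂)/(k₁ + k₂), so R = r² = 0.3723 and T = 1 − R = 0.6277.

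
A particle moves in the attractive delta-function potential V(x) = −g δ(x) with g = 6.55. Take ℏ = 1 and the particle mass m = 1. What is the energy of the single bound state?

The bound state is ψ(x) = √κ e^{−κ|x|}. The derivative jump ψ'(0⁺) − ψ'(0⁻) = −(2mg/ℏ²)ψ(0) fixes κ = mg/ℏ² = 6.550.
Then E = −ℏ²κ²/(2m) = −mg²/(2ℏ²) = -21.45.

E = -21.5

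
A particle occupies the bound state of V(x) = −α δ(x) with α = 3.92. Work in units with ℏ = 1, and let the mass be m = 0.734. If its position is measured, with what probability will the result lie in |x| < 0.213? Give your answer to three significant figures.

The normalised bound state is ψ = √κ e^{−κ|x|} with κ = mα/ℏ² = 2.877.
P(|x| < d) = ∫_{−d}^{d} κ e^{−2κ|x|} dx = 1 − e^{−2κd} = 1 − e^{−1.226} = 0.7065.

P = 0.706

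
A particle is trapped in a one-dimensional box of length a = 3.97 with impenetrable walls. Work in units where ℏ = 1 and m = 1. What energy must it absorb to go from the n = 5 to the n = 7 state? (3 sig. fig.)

E_n = n²π²ℏ²/(2ma²), so ΔE = (7² − 5²) π²ℏ²/(2ma²).
ΔE = 24 × π² / (2 × 1 × 3.97²) = 7.514.

ΔE = 7.51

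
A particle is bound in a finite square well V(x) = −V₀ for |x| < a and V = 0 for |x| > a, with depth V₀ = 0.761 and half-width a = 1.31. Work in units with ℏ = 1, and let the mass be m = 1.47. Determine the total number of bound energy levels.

N = 2

Define the well-strength parameter z₀ = (a/ℏ)√(2mV₀) = 1.31 × √(2·1.47·0.761) = 1.959.
The even/odd transcendental equations gain one root per π/2 in z₀, giving N = 1 + ⌊2z₀/π⌋ = 1 + ⌊1.247⌋ = 2.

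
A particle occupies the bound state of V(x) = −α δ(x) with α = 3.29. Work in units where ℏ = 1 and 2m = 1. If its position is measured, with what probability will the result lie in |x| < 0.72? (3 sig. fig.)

The normalised bound state is ψ = √κ e^{−κ|x|} with κ = mα/ℏ² = 1.645.
P(|x| < d) = ∫_{−d}^{d} κ e^{−2κ|x|} dx = 1 − e^{−2κd} = 1 − e^{−2.369} = 0.9064.

P = 0.906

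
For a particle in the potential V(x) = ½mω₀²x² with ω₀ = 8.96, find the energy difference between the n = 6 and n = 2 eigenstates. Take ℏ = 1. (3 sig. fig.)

ΔE = 35.8

E_n = ℏω₀(n + ½), so ΔE = (6 − 2) ℏω₀ = 4 × 8.96 = 35.84.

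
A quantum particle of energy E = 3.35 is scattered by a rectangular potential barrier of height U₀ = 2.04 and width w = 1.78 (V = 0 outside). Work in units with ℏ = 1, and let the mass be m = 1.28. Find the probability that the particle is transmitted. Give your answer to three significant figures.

Above the barrier the interior wavenumber is k₂ = √(2m(E − U₀))/ℏ = 1.831, giving phase k₂w = 3.260.
T = [1 + U₀² sin²(k₂w) / (4E(E − U₀))]⁻¹ = 1/1.003 = 0.997.

T = 0.997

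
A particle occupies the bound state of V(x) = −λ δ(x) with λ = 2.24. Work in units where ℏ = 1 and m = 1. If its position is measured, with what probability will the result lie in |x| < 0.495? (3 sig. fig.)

P = 0.891

The normalised bound state is ψ = √κ e^{−κ|x|} with κ = mλ/ℏ² = 2.240.
P(|x| < d) = ∫_{−d}^{d} κ e^{−2κ|x|} dx = 1 − e^{−2κd} = 1 − e^{−2.218} = 0.8911.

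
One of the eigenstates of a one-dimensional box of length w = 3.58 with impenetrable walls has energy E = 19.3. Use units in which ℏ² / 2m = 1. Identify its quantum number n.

From E_n = n²π²ℏ²/(2mw²) invert to n = √(2mw²E)/(πℏ).
n = (3.58/π) × √(2 × 0.5 × 19.3) = 5.006 → n = 5.

n = 5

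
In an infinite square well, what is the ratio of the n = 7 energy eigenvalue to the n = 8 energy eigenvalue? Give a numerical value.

0.765625

Since E_n ∝ n², the ratio is (7/8)² = 0.765625.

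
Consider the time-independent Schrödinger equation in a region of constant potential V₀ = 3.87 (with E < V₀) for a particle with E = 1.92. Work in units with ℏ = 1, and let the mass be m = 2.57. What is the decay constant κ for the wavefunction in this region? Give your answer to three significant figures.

Since E < V₀ the TISE in this region is ψ'' = κ²ψ with κ = √(2m(V₀ − E))/ℏ.
κ = √(2 × 2.57 × 1.95) = 3.166.

κ = 3.17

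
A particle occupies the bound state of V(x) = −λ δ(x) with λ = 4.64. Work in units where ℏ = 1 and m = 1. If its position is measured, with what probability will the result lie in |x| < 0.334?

P = 0.955

The normalised bound state is ψ = √κ e^{−κ|x|} with κ = mλ/ℏ² = 4.640.
P(|x| < d) = ∫_{−d}^{d} κ e^{−2κ|x|} dx = 1 − e^{−2κd} = 1 − e^{−3.100} = 0.9549.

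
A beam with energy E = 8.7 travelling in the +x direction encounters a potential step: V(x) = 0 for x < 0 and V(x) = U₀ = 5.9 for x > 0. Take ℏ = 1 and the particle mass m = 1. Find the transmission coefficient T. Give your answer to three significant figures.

On each side the TISE gives plane waves with k = √(2m(E − V))/ℏ: k₁ = √(2·1·8.7) = 4.171, k₂ = √(2·1·2.8) = 2.366.
Continuity of ψ and ψ′ at the step yields the reflection amplitude r = (k₁ − k₂)/(k₁ + k₂) = 0.2761; thus R = |r|² = 0.07622, T = 0.9238.

T = 0.924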